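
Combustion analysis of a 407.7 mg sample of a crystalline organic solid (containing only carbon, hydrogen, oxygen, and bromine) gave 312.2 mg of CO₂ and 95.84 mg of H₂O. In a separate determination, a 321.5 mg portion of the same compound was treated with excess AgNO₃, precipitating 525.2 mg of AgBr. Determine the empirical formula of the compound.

mol C = 0.3122 g CO₂ ÷ 44.009 g/mol = 0.0070940 mol
mol H = 2 × 0.09584 g H₂O ÷ 18.015 g/mol = 0.010640 mol
From the AgBr data: mol Br per gram of compound = (0.5252 ÷ 187.772) ÷ 0.3215 = 0.0086999 mol/g, so in the 0.4077 g combustion sample mol Br = 0.0035469 mol
mass O = 0.4077 − (0.085206 + 0.010725 + 0.28341) = 0.028354 g → mol O = 0.028354 ÷ 15.999 = 0.0017723 mol
Divide by the smallest (0.0017723 mol): C 4.003, H 6.004, Br 2.001, O 1.000

C4H6Br2O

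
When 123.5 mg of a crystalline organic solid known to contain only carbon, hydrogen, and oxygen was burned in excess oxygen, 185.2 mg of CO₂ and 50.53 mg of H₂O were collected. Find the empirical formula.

mol C = 0.1852 g CO₂ ÷ 44.009 g/mol = 0.0042082 mol
mol H = 2 × 0.05053 g H₂O ÷ 18.015 g/mol = 0.0056098 mol
mass O = 0.1235 − (0.050545 + 0.0056546) = 0.067300 g → mol O = 0.067300 ÷ 15.999 = 0.0042065 mol
Divide by the smallest (0.0042065 mol): C 1.000, H 1.334, O 1.000
Multiplying each by 3 gives whole numbers: C 3.00, H 4.00, O 3.00

C3H4O3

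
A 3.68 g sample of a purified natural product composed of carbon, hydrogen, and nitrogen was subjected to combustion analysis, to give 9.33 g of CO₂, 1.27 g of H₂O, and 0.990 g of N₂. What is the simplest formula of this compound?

C3H2N

mol C = 9.33 g CO₂ ÷ 44.009 g/mol = 0.2120 mol
mol H = 2 × 1.27 g H₂O ÷ 18.015 g/mol = 0.1410 mol
mol N = 2 × 0.990 g N₂ ÷ 28.014 g/mol = 0.07068 mol
Divide by the smallest (0.07068 mol): C 3.000, H 1.995, N 1.000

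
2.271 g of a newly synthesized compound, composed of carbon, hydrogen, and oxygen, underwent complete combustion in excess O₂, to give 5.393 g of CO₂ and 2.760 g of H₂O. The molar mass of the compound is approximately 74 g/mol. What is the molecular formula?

mol C = 5.393 g CO₂ ÷ 44.009 g/mol = 0.12254 mol
mol H = 2 × 2.760 g H₂O ÷ 18.015 g/mol = 0.30641 mol
mass O = 2.271 − (1.4719 + 0.30886) = 0.49027 g → mol O = 0.49027 ÷ 15.999 = 0.030644 mol
Divide by the smallest (0.030644 mol): C 3.999, H 9.999, O 1.000
Empirical formula: C4H10O
Empirical-formula mass = 74.12 g/mol; 74 ÷ 74.12 ≈ 1, so the molecular formula is C4H10O.

C4H10O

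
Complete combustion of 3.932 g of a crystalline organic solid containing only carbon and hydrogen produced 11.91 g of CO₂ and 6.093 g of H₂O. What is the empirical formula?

mol C = 11.91 g CO₂ ÷ 44.009 g/mol = 0.27063 mol
mol H = 2 × 6.093 g H₂O ÷ 18.015 g/mol = 0.67644 mol
Divide by the smallest (0.27063 mol): C 1.000, H 2.500
Multiplying each by 2 gives whole numbers: C 2.00, H 5.00

C2H5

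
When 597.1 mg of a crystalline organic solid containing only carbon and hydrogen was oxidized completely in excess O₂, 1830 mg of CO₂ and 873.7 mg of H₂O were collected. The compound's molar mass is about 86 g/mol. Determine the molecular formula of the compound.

mol C = 1.830 g CO₂ ÷ 44.009 g/mol = 0.041582 mol
mol H = 2 × 0.8737 g H₂O ÷ 18.015 g/mol = 0.096997 mol
Divide by the smallest (0.041582 mol): C 1.000, H 2.333
Multiplying each by 3 gives whole numbers: C 3.00, H 7.00
Empirical formula: C3H7
Empirical-formula mass = 43.09 g/mol; 86 ÷ 43.09 ≈ 2, so the molecular formula is C6H14.

C6H14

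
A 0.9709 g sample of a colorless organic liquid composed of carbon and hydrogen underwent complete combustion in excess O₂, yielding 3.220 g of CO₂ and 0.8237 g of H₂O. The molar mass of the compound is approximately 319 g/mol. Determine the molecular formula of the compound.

mol C = 3.220 g CO₂ ÷ 44.009 g/mol = 0.073167 mol
mol H = 2 × 0.8237 g H₂O ÷ 18.015 g/mol = 0.091446 mol
Divide by the smallest (0.073167 mol): C 1.000, H 1.250
Multiplying each by 4 gives whole numbers: C 4.00, H 5.00
Empirical formula: C4H5
Empirical-formula mass = 53.08 g/mol; 319 ÷ 53.08 ≈ 6, so the molecular formula is C24H30.

C24H30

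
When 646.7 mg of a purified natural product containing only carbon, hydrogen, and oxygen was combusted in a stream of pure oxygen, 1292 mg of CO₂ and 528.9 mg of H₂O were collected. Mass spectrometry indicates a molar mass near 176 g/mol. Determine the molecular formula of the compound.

mol C = 1.292 g CO₂ ÷ 44.009 g/mol = 0.029358 mol
mol H = 2 × 0.5289 g H₂O ÷ 18.015 g/mol = 0.058718 mol
mass O = 0.6467 − (0.35261 + 0.059187) = 0.23490 g → mol O = 0.23490 ÷ 15.999 = 0.014682 mol
Divide by the smallest (0.014682 mol): C 2.000, H 3.999, O 1.000
Empirical formula: C2H4O
Empirical-formula mass = 44.05 g/mol; 176 ÷ 44.05 ≈ 4, so the molecular formula is C8H16O4.

C8H16O4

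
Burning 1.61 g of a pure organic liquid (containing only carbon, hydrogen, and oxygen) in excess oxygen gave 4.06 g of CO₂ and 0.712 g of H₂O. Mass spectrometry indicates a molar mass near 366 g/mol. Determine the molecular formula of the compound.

mol C = 4.06 g CO₂ ÷ 44.009 g/mol = 0.09225 mol
mol H = 2 × 0.712 g H₂O ÷ 18.015 g/mol = 0.07905 mol
mass O = 1.61 − (1.108 + 0.07968) = 0.4223 g → mol O = 0.4223 ÷ 15.999 = 0.02639 mol
Divide by the smallest (0.02639 mol): C 3.495, H 2.995, O 1.000
Multiplying each by 2 gives whole numbers: C 6.99, H 5.99, O 2.00
Empirical formula: C7H6O2
Empirical-formula mass = 122.12 g/mol; 366 ÷ 122.12 ≈ 3, so the molecular formula is C21H18O6.

C21H18O6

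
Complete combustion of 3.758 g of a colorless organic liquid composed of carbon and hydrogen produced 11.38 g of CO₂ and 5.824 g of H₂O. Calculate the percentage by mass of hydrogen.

17.34%

mol C = 11.38 g CO₂ ÷ 44.009 g/mol = 0.25858 mol
mol H = 2 × 5.824 g H₂O ÷ 18.015 g/mol = 0.64657 mol
mass % H = 0.65174 g ÷ 3.758 g × 100%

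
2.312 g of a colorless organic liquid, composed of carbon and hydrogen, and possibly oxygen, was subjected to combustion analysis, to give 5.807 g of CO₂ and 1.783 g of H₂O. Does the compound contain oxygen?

mol C = 5.807 g CO₂ ÷ 44.009 g/mol = 0.13195 mol
mol H = 2 × 1.783 g H₂O ÷ 18.015 g/mol = 0.19795 mol
C and H account for only 1.7844 g of the 2.312 g sample; the remaining 0.52762 g must be oxygen.

yes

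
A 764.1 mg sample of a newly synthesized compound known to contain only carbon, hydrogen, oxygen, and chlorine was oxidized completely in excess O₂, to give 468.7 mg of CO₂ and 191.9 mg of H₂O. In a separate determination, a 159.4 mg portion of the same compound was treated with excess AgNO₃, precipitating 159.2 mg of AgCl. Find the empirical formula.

C2H4ClO5

mol C = 0.4687 g CO₂ ÷ 44.009 g/mol = 0.010650 mol
mol H = 2 × 0.1919 g H₂O ÷ 18.015 g/mol = 0.021304 mol
From the AgCl data: mol Cl per gram of compound = (0.1592 ÷ 143.318) ÷ 0.1594 = 0.0069687 mol/g, so in the 0.7641 g combustion sample mol Cl = 0.0053248 mol
mass O = 0.7641 − (0.12792 + 0.021475 + 0.18876) = 0.42594 g → mol O = 0.42594 ÷ 15.999 = 0.026623 mol
Divide by the smallest (0.0053248 mol): C 2.000, H 4.001, Cl 1.000, O 5.000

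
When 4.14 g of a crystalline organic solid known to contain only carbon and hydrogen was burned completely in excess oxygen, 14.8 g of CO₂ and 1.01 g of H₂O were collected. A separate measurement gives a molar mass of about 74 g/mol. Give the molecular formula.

mol C = 14.8 g CO₂ ÷ 44.009 g/mol = 0.3363 mol
mol H = 2 × 1.01 g H₂O ÷ 18.015 g/mol = 0.1121 mol
Divide by the smallest (0.1121 mol): C 2.999, H 1.000
Empirical formula: C3H
Empirical-formula mass = 37.04 g/mol; 74 ÷ 37.04 ≈ 2, so the molecular formula is C6H2.

C6H2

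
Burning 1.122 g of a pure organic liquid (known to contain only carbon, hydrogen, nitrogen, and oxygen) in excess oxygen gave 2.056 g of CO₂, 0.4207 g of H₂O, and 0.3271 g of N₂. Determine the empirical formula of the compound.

C4H4N2O

mol C = 2.056 g CO₂ ÷ 44.009 g/mol = 0.046718 mol
mol H = 2 × 0.4207 g H₂O ÷ 18.015 g/mol = 0.046706 mol
mol N = 2 × 0.3271 g N₂ ÷ 28.014 g/mol = 0.023353 mol
mass O = 1.122 − (0.56113 + 0.047079 + 0.32710) = 0.18669 g → mol O = 0.18669 ÷ 15.999 = 0.011669 mol
Divide by the smallest (0.011669 mol): C 4.004, H 4.002, N 2.001, O 1.000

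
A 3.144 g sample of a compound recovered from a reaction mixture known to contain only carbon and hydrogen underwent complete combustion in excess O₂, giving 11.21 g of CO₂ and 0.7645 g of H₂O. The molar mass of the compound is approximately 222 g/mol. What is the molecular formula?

C18H6

mol C = 11.21 g CO₂ ÷ 44.009 g/mol = 0.25472 mol
mol H = 2 × 0.7645 g H₂O ÷ 18.015 g/mol = 0.084874 mol
Divide by the smallest (0.084874 mol): C 3.001, H 1.000
Empirical formula: C3H
Empirical-formula mass = 37.04 g/mol; 222 ÷ 37.04 ≈ 6, so the molecular formula is C18H6.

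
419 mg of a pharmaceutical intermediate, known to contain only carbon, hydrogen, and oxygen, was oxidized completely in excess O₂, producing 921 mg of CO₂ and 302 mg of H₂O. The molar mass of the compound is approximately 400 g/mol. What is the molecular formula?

C20H32O8

mol C = 0.921 g CO₂ ÷ 44.009 g/mol = 0.02093 mol
mol H = 2 × 0.302 g H₂O ÷ 18.015 g/mol = 0.03353 mol
mass O = 0.419 − (0.2514 + 0.03380) = 0.1338 g → mol O = 0.1338 ÷ 15.999 = 0.008366 mol
Divide by the smallest (0.008366 mol): C 2.502, H 4.008, O 1.000
Multiplying each by 2 gives whole numbers: C 5.00, H 8.02, O 2.00
Empirical formula: C5H8O2
Empirical-formula mass = 100.12 g/mol; 400 ÷ 100.12 ≈ 4, so the molecular formula is C20H32O8.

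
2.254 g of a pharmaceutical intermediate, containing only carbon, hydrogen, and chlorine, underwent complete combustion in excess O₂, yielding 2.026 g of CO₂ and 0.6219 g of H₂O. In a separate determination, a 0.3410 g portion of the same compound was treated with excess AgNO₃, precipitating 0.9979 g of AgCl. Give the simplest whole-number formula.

C2H3Cl2

mol C = 2.026 g CO₂ ÷ 44.009 g/mol = 0.046036 mol
mol H = 2 × 0.6219 g H₂O ÷ 18.015 g/mol = 0.069042 mol
From the AgCl data: mol Cl per gram of compound = (0.9979 ÷ 143.318) ÷ 0.3410 = 0.020419 mol/g, so in the 2.254 g combustion sample mol Cl = 0.046024 mol
Divide by the smallest (0.046024 mol): C 1.000, H 1.500, Cl 1.000
Multiplying each by 2 gives whole numbers: C 2.00, H 3.00, Cl 2.00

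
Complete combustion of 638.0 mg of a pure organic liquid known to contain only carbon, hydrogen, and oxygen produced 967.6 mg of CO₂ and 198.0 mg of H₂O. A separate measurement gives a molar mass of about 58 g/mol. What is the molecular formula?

C2H2O2

mol C = 0.9676 g CO₂ ÷ 44.009 g/mol = 0.021986 mol
mol H = 2 × 0.1980 g H₂O ÷ 18.015 g/mol = 0.021982 mol
mass O = 0.6380 − (0.26408 + 0.022158) = 0.35176 g → mol O = 0.35176 ÷ 15.999 = 0.021987 mol
Divide by the smallest (0.021982 mol): C 1.000, H 1.000, O 1.000
Empirical formula: CHO
Empirical-formula mass = 29.02 g/mol; 58 ÷ 29.02 ≈ 2, so the molecular formula is C2H2O2.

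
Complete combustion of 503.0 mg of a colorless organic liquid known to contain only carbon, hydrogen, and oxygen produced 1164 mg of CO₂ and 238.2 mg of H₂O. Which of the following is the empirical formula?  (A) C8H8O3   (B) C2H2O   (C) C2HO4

mol C = 1.164 g CO₂ ÷ 44.009 g/mol = 0.026449 mol
mol H = 2 × 0.2382 g H₂O ÷ 18.015 g/mol = 0.026445 mol
mass O = 0.5030 − (0.31768 + 0.026656) = 0.15866 g → mol O = 0.15866 ÷ 15.999 = 0.0099171 mol
Divide by the smallest (0.0099171 mol): C 2.667, H 2.667, O 1.000
Multiplying each by 3 gives whole numbers: C 8.00, H 8.00, O 3.00

(A) C8H8O3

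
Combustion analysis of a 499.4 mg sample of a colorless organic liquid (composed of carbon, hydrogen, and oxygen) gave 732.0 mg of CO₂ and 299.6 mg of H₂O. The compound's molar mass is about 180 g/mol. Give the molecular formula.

mol C = 0.7320 g CO₂ ÷ 44.009 g/mol = 0.016633 mol
mol H = 2 × 0.2996 g H₂O ÷ 18.015 g/mol = 0.033261 mol
mass O = 0.4994 − (0.19978 + 0.033527) = 0.26609 g → mol O = 0.26609 ÷ 15.999 = 0.016632 mol
Divide by the smallest (0.016632 mol): C 1.000, H 2.000, O 1.000
Empirical formula: CH2O
Empirical-formula mass = 30.03 g/mol; 180 ÷ 30.03 ≈ 6, so the molecular formula is C6H12O6.

C6H12O6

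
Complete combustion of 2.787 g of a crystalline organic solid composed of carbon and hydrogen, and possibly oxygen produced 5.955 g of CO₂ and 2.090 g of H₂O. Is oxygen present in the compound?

mol C = 5.955 g CO₂ ÷ 44.009 g/mol = 0.13531 mol
mol H = 2 × 2.090 g H₂O ÷ 18.015 g/mol = 0.23203 mol
C and H account for only 1.8591 g of the 2.787 g sample; the remaining 0.92787 g must be oxygen.

yes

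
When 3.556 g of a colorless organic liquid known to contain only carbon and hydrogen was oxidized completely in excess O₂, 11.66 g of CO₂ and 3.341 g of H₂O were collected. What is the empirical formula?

C5H7

mol C = 11.66 g CO₂ ÷ 44.009 g/mol = 0.26495 mol
mol H = 2 × 3.341 g H₂O ÷ 18.015 g/mol = 0.37091 mol
Divide by the smallest (0.26495 mol): C 1.000, H 1.400
Multiplying each by 5 gives whole numbers: C 5.00, H 7.00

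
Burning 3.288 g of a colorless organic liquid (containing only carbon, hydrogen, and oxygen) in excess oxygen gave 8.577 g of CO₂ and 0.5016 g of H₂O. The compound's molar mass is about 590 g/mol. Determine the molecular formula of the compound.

mol C = 8.577 g CO₂ ÷ 44.009 g/mol = 0.19489 mol
mol H = 2 × 0.5016 g H₂O ÷ 18.015 g/mol = 0.055687 mol
mass O = 3.288 − (2.3408 + 0.056132) = 0.89102 g → mol O = 0.89102 ÷ 15.999 = 0.055692 mol
Divide by the smallest (0.055687 mol): C 3.500, H 1.000, O 1.000
Multiplying each by 2 gives whole numbers: C 7.00, H 2.00, O 2.00
Empirical formula: C7H2O2
Empirical-formula mass = 118.09 g/mol; 590 ÷ 118.09 ≈ 5, so the molecular formula is C35H10O10.

C35H10O10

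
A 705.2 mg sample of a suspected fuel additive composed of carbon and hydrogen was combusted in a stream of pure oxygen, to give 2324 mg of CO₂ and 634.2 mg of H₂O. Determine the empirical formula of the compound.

mol C = 2.324 g CO₂ ÷ 44.009 g/mol = 0.052807 mol
mol H = 2 × 0.6342 g H₂O ÷ 18.015 g/mol = 0.070408 mol
Divide by the smallest (0.052807 mol): C 1.000, H 1.333
Multiplying each by 3 gives whole numbers: C 3.00, H 4.00

C3H4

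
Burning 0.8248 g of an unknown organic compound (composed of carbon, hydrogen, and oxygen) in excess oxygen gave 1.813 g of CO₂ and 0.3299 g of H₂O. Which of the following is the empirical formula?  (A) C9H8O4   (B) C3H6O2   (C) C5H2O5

mol C = 1.813 g CO₂ ÷ 44.009 g/mol = 0.041196 mol
mol H = 2 × 0.3299 g H₂O ÷ 18.015 g/mol = 0.036625 mol
mass O = 0.8248 − (0.49481 + 0.036918) = 0.29308 g → mol O = 0.29308 ÷ 15.999 = 0.018318 mol
Divide by the smallest (0.018318 mol): C 2.249, H 1.999, O 1.000
Multiplying each by 4 gives whole numbers: C 9.00, H 8.00, O 4.00

(A) C9H8O4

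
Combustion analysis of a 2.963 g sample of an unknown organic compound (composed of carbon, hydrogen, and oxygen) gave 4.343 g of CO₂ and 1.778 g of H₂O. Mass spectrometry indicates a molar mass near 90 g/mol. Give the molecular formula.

C3H6O3

mol C = 4.343 g CO₂ ÷ 44.009 g/mol = 0.098684 mol
mol H = 2 × 1.778 g H₂O ÷ 18.015 g/mol = 0.19739 mol
mass O = 2.963 − (1.1853 + 0.19897) = 1.5787 g → mol O = 1.5787 ÷ 15.999 = 0.098677 mol
Divide by the smallest (0.098677 mol): C 1.000, H 2.000, O 1.000
Empirical formula: CH2O
Empirical-formula mass = 30.03 g/mol; 90 ÷ 30.03 ≈ 3, so the molecular formula is C3H6O3.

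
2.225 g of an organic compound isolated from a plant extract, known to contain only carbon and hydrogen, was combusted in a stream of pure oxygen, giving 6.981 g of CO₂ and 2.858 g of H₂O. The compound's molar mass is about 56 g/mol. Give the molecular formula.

C4H8

mol C = 6.981 g CO₂ ÷ 44.009 g/mol = 0.15863 mol
mol H = 2 × 2.858 g H₂O ÷ 18.015 g/mol = 0.31729 mol
Divide by the smallest (0.15863 mol): C 1.000, H 2.000
Empirical formula: CH2
Empirical-formula mass = 14.03 g/mol; 56 ÷ 14.03 ≈ 4, so the molecular formula is C4H8.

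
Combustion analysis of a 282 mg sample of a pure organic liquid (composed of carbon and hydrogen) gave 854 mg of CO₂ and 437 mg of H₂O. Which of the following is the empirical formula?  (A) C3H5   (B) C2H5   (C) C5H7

mol C = 0.854 g CO₂ ÷ 44.009 g/mol = 0.01941 mol
mol H = 2 × 0.437 g H₂O ÷ 18.015 g/mol = 0.04852 mol
Divide by the smallest (0.01941 mol): C 1.000, H 2.500
Multiplying each by 2 gives whole numbers: C 2.00, H 5.00

(B) C2H5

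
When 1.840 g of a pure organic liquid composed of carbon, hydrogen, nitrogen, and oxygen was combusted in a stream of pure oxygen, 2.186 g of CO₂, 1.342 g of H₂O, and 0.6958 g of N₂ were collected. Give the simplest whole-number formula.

mol C = 2.186 g CO₂ ÷ 44.009 g/mol = 0.049672 mol
mol H = 2 × 1.342 g H₂O ÷ 18.015 g/mol = 0.14899 mol
mol N = 2 × 0.6958 g N₂ ÷ 28.014 g/mol = 0.049675 mol
mass O = 1.840 − (0.59661 + 0.15018 + 0.69580) = 0.39741 g → mol O = 0.39741 ÷ 15.999 = 0.024840 mol
Divide by the smallest (0.024840 mol): C 2.000, H 5.998, N 2.000, O 1.000

C2H6N2O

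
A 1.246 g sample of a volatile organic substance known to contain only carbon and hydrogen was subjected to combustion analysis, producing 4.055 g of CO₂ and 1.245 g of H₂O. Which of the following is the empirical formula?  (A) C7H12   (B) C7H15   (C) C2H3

mol C = 4.055 g CO₂ ÷ 44.009 g/mol = 0.092140 mol
mol H = 2 × 1.245 g H₂O ÷ 18.015 g/mol = 0.13822 mol
Divide by the smallest (0.092140 mol): C 1.000, H 1.500
Multiplying each by 2 gives whole numbers: C 2.00, H 3.00

(C) C2H3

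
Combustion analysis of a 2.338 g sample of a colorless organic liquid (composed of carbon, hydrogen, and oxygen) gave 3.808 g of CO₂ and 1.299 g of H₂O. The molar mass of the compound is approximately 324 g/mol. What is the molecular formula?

mol C = 3.808 g CO₂ ÷ 44.009 g/mol = 0.086528 mol
mol H = 2 × 1.299 g H₂O ÷ 18.015 g/mol = 0.14421 mol
mass O = 2.338 − (1.0393 + 0.14537) = 1.1533 g → mol O = 1.1533 ÷ 15.999 = 0.072089 mol
Divide by the smallest (0.072089 mol): C 1.200, H 2.000, O 1.000
Multiplying each by 5 gives whole numbers: C 6.00, H 10.00, O 5.00
Empirical formula: C6H10O5
Empirical-formula mass = 162.14 g/mol; 324 ÷ 162.14 ≈ 2, so the molecular formula is C12H20O10.

C12H20O10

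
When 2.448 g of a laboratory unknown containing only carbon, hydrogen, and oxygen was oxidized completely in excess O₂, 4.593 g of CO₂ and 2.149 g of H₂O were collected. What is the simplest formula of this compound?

mol C = 4.593 g CO₂ ÷ 44.009 g/mol = 0.10437 mol
mol H = 2 × 2.149 g H₂O ÷ 18.015 g/mol = 0.23858 mol
mass O = 2.448 − (1.2535 + 0.24049) = 0.95398 g → mol O = 0.95398 ÷ 15.999 = 0.059628 mol
Divide by the smallest (0.059628 mol): C 1.750, H 4.001, O 1.000
Multiplying each by 4 gives whole numbers: C 7.00, H 16.00, O 4.00

C7H16O4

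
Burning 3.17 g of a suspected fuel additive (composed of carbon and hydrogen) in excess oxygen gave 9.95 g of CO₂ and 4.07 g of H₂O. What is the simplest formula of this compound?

CH2

mol C = 9.95 g CO₂ ÷ 44.009 g/mol = 0.2261 mol
mol H = 2 × 4.07 g H₂O ÷ 18.015 g/mol = 0.4518 mol
Divide by the smallest (0.2261 mol): C 1.000, H 1.999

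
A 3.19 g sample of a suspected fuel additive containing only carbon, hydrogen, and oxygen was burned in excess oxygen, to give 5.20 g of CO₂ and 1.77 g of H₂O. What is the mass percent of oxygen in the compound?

mol C = 5.20 g CO₂ ÷ 44.009 g/mol = 0.1182 mol
mol H = 2 × 1.77 g H₂O ÷ 18.015 g/mol = 0.1965 mol
mass O = 3.19 − (1.419 + 0.1981) = 1.573 g → mol O = 1.573 ÷ 15.999 = 0.09830 mol
mass % O = 1.573 g ÷ 3.19 g × 100%

49.3%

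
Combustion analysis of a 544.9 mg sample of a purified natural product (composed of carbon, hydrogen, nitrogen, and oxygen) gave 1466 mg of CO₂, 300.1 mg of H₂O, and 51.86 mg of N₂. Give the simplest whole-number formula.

C9H9NO

mol C = 1.466 g CO₂ ÷ 44.009 g/mol = 0.033311 mol
mol H = 2 × 0.3001 g H₂O ÷ 18.015 g/mol = 0.033317 mol
mol N = 2 × 0.05186 g N₂ ÷ 28.014 g/mol = 0.0037024 mol
mass O = 0.5449 − (0.40010 + 0.033583 + 0.051860) = 0.059354 g → mol O = 0.059354 ÷ 15.999 = 0.0037099 mol
Divide by the smallest (0.0037024 mol): C 8.997, H 8.999, N 1.000, O 1.002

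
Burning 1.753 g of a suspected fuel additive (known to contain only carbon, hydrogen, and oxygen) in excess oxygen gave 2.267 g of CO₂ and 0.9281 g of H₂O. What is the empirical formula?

C4H8O5

mol C = 2.267 g CO₂ ÷ 44.009 g/mol = 0.051512 mol
mol H = 2 × 0.9281 g H₂O ÷ 18.015 g/mol = 0.10304 mol
mass O = 1.753 − (0.61871 + 0.10386) = 1.0304 g → mol O = 1.0304 ÷ 15.999 = 0.064406 mol
Divide by the smallest (0.051512 mol): C 1.000, H 2.000, O 1.250
Multiplying each by 4 gives whole numbers: C 4.00, H 8.00, O 5.00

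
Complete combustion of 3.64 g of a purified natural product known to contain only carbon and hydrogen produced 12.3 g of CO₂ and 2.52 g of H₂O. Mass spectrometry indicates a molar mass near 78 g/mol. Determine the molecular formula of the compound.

C6H6

mol C = 12.3 g CO₂ ÷ 44.009 g/mol = 0.2795 mol
mol H = 2 × 2.52 g H₂O ÷ 18.015 g/mol = 0.2798 mol
Divide by the smallest (0.2795 mol): C 1.000, H 1.001
Empirical formula: CH
Empirical-formula mass = 13.02 g/mol; 78 ÷ 13.02 ≈ 6, so the molecular formula is C6H6.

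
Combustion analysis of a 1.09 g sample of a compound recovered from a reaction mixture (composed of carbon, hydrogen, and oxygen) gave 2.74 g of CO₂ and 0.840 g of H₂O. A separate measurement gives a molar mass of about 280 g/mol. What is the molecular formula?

mol C = 2.74 g CO₂ ÷ 44.009 g/mol = 0.06226 mol
mol H = 2 × 0.840 g H₂O ÷ 18.015 g/mol = 0.09326 mol
mass O = 1.09 − (0.7478 + 0.09400) = 0.2482 g → mol O = 0.2482 ÷ 15.999 = 0.01551 mol
Divide by the smallest (0.01551 mol): C 4.013, H 6.011, O 1.000
Empirical formula: C4H6O
Empirical-formula mass = 70.09 g/mol; 280 ÷ 70.09 ≈ 4, so the molecular formula is C16H24O4.

C16H24O4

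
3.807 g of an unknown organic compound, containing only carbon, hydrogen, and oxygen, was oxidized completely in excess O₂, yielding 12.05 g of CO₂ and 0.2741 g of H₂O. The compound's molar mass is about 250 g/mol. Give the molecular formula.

C18H2O2

mol C = 12.05 g CO₂ ÷ 44.009 g/mol = 0.27381 mol
mol H = 2 × 0.2741 g H₂O ÷ 18.015 g/mol = 0.030430 mol
mass O = 3.807 − (3.2887 + 0.030674) = 0.48762 g → mol O = 0.48762 ÷ 15.999 = 0.030478 mol
Divide by the smallest (0.030430 mol): C 8.998, H 1.000, O 1.002
Empirical formula: C9HO
Empirical-formula mass = 125.11 g/mol; 250 ÷ 125.11 ≈ 2, so the molecular formula is C18H2O2.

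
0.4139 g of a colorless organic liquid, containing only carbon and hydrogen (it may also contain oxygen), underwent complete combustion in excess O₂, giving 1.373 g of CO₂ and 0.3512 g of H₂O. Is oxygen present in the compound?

no

mol C = 1.373 g CO₂ ÷ 44.009 g/mol = 0.031198 mol
mol H = 2 × 0.3512 g H₂O ÷ 18.015 g/mol = 0.038990 mol
C and H together account for 0.41402 g — essentially the entire 0.4139 g sample — so the compound contains no oxygen.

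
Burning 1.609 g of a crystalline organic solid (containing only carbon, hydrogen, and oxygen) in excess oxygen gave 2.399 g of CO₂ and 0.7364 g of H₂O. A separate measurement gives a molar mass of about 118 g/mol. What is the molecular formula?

mol C = 2.399 g CO₂ ÷ 44.009 g/mol = 0.054512 mol
mol H = 2 × 0.7364 g H₂O ÷ 18.015 g/mol = 0.081754 mol
mass O = 1.609 − (0.65474 + 0.082408) = 0.87185 g → mol O = 0.87185 ÷ 15.999 = 0.054494 mol
Divide by the smallest (0.054494 mol): C 1.000, H 1.500, O 1.000
Multiplying each by 2 gives whole numbers: C 2.00, H 3.00, O 2.00
Empirical formula: C2H3O2
Empirical-formula mass = 59.04 g/mol; 118 ÷ 59.04 ≈ 2, so the molecular formula is C4H6O4.

C4H6O4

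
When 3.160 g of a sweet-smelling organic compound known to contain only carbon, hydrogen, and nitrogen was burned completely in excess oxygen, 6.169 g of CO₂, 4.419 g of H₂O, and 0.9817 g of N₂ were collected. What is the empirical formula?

mol C = 6.169 g CO₂ ÷ 44.009 g/mol = 0.14018 mol
mol H = 2 × 4.419 g H₂O ÷ 18.015 g/mol = 0.49059 mol
mol N = 2 × 0.9817 g N₂ ÷ 28.014 g/mol = 0.070086 mol
Divide by the smallest (0.070086 mol): C 2.000, H 7.000, N 1.000

C2H7N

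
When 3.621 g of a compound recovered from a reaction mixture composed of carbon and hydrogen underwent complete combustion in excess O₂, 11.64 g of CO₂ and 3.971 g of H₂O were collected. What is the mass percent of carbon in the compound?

87.73%

mol C = 11.64 g CO₂ ÷ 44.009 g/mol = 0.26449 mol
mol H = 2 × 3.971 g H₂O ÷ 18.015 g/mol = 0.44085 mol
mass % C = 3.1768 g ÷ 3.621 g × 100%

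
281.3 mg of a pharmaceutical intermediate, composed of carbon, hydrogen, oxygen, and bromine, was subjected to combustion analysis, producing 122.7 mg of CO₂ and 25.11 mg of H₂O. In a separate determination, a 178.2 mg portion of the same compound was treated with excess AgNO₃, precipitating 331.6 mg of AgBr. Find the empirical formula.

mol C = 0.1227 g CO₂ ÷ 44.009 g/mol = 0.0027881 mol
mol H = 2 × 0.02511 g H₂O ÷ 18.015 g/mol = 0.0027877 mol
From the AgBr data: mol Br per gram of compound = (0.3316 ÷ 187.772) ÷ 0.1782 = 0.0099101 mol/g, so in the 0.2813 g combustion sample mol Br = 0.0027877 mol
mass O = 0.2813 − (0.033487 + 0.0028100 + 0.22275) = 0.022254 g → mol O = 0.022254 ÷ 15.999 = 0.0013910 mol
Divide by the smallest (0.0013910 mol): C 2.004, H 2.004, Br 2.004, O 1.000

C2H2Br2O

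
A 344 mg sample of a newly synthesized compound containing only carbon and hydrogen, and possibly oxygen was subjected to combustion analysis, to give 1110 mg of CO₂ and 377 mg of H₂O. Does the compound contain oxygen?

mol C = 1.11 g CO₂ ÷ 44.009 g/mol = 0.02522 mol
mol H = 2 × 0.377 g H₂O ÷ 18.015 g/mol = 0.04185 mol
C and H together account for 0.3451 g — essentially the entire 0.344 g sample — so the compound contains no oxygen.

no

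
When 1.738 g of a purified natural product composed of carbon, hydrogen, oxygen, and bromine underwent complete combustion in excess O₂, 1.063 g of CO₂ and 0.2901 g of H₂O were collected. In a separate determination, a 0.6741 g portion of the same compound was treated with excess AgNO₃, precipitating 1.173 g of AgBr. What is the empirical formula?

mol C = 1.063 g CO₂ ÷ 44.009 g/mol = 0.024154 mol
mol H = 2 × 0.2901 g H₂O ÷ 18.015 g/mol = 0.032206 mol
From the AgBr data: mol Br per gram of compound = (1.173 ÷ 187.772) ÷ 0.6741 = 0.0092671 mol/g, so in the 1.738 g combustion sample mol Br = 0.016106 mol
mass O = 1.738 − (0.29012 + 0.032464 + 1.2869) = 0.12847 g → mol O = 0.12847 ÷ 15.999 = 0.0080300 mol
Divide by the smallest (0.0080300 mol): C 3.008, H 4.011, Br 2.006, O 1.000

C3H4Br2O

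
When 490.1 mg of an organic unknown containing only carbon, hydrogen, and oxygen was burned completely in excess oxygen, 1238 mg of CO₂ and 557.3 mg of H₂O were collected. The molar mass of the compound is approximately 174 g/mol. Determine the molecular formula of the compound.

mol C = 1.238 g CO₂ ÷ 44.009 g/mol = 0.028131 mol
mol H = 2 × 0.5573 g H₂O ÷ 18.015 g/mol = 0.061871 mol
mass O = 0.4901 − (0.33788 + 0.062366) = 0.089858 g → mol O = 0.089858 ÷ 15.999 = 0.0056165 mol
Divide by the smallest (0.0056165 mol): C 5.009, H 11.016, O 1.000
Empirical formula: C5H11O
Empirical-formula mass = 87.14 g/mol; 174 ÷ 87.14 ≈ 2, so the molecular formula is C10H22O2.

C10H22O2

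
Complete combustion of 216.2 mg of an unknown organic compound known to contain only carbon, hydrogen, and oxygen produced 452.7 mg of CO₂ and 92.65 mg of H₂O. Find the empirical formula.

C2H2O

mol C = 0.4527 g CO₂ ÷ 44.009 g/mol = 0.010287 mol
mol H = 2 × 0.09265 g H₂O ÷ 18.015 g/mol = 0.010286 mol
mass O = 0.2162 − (0.12355 + 0.010368) = 0.082280 g → mol O = 0.082280 ÷ 15.999 = 0.0051428 mol
Divide by the smallest (0.0051428 mol): C 2.000, H 2.000, O 1.000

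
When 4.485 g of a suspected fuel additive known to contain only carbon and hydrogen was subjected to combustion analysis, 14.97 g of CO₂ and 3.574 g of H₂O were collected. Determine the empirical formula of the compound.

mol C = 14.97 g CO₂ ÷ 44.009 g/mol = 0.34016 mol
mol H = 2 × 3.574 g H₂O ÷ 18.015 g/mol = 0.39678 mol
Divide by the smallest (0.34016 mol): C 1.000, H 1.166
Multiplying each by 6 gives whole numbers: C 6.00, H 7.00

C6H7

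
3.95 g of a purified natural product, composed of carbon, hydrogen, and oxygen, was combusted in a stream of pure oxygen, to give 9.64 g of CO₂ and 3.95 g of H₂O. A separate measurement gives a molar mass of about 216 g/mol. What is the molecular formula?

C12H24O3

mol C = 9.64 g CO₂ ÷ 44.009 g/mol = 0.2190 mol
mol H = 2 × 3.95 g H₂O ÷ 18.015 g/mol = 0.4385 mol
mass O = 3.95 − (2.631 + 0.4420) = 0.8770 g → mol O = 0.8770 ÷ 15.999 = 0.05482 mol
Divide by the smallest (0.05482 mol): C 3.996, H 8.000, O 1.000
Empirical formula: C4H8O
Empirical-formula mass = 72.11 g/mol; 216 ÷ 72.11 ≈ 3, so the molecular formula is C12H24O3.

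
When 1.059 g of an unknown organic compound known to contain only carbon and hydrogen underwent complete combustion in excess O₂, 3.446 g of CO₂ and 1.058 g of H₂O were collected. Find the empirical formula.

mol C = 3.446 g CO₂ ÷ 44.009 g/mol = 0.078302 mol
mol H = 2 × 1.058 g H₂O ÷ 18.015 g/mol = 0.11746 mol
Divide by the smallest (0.078302 mol): C 1.000, H 1.500
Multiplying each by 2 gives whole numbers: C 2.00, H 3.00

C2H3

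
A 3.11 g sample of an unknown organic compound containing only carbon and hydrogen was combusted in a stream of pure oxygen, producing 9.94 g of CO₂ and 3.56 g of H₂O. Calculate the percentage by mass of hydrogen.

mol C = 9.94 g CO₂ ÷ 44.009 g/mol = 0.2259 mol
mol H = 2 × 3.56 g H₂O ÷ 18.015 g/mol = 0.3952 mol
mass % H = 0.3984 g ÷ 3.11 g × 100%

12.8%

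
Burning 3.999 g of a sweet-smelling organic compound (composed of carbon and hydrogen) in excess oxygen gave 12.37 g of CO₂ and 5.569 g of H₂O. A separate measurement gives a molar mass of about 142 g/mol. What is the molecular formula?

C10H22

mol C = 12.37 g CO₂ ÷ 44.009 g/mol = 0.28108 mol
mol H = 2 × 5.569 g H₂O ÷ 18.015 g/mol = 0.61826 mol
Divide by the smallest (0.28108 mol): C 1.000, H 2.200
Multiplying each by 5 gives whole numbers: C 5.00, H 11.00
Empirical formula: C5H11
Empirical-formula mass = 71.14 g/mol; 142 ÷ 71.14 ≈ 2, so the molecular formula is C10H22.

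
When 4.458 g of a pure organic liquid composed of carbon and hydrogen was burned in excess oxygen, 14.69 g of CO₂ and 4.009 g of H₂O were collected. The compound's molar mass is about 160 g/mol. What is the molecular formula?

mol C = 14.69 g CO₂ ÷ 44.009 g/mol = 0.33380 mol
mol H = 2 × 4.009 g H₂O ÷ 18.015 g/mol = 0.44507 mol
Divide by the smallest (0.33380 mol): C 1.000, H 1.333
Multiplying each by 3 gives whole numbers: C 3.00, H 4.00
Empirical formula: C3H4
Empirical-formula mass = 40.06 g/mol; 160 ÷ 40.06 ≈ 4, so the molecular formula is C12H16.

C12H16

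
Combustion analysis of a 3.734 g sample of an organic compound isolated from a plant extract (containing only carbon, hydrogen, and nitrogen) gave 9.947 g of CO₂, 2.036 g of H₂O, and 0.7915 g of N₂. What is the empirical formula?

C4H4N

mol C = 9.947 g CO₂ ÷ 44.009 g/mol = 0.22602 mol
mol H = 2 × 2.036 g H₂O ÷ 18.015 g/mol = 0.22603 mol
mol N = 2 × 0.7915 g N₂ ÷ 28.014 g/mol = 0.056507 mol
Divide by the smallest (0.056507 mol): C 4.000, H 4.000, N 1.000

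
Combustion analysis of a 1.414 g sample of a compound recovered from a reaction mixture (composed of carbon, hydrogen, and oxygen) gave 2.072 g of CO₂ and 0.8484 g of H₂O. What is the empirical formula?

mol C = 2.072 g CO₂ ÷ 44.009 g/mol = 0.047081 mol
mol H = 2 × 0.8484 g H₂O ÷ 18.015 g/mol = 0.094188 mol
mass O = 1.414 − (0.56549 + 0.094942) = 0.75357 g → mol O = 0.75357 ÷ 15.999 = 0.047101 mol
Divide by the smallest (0.047081 mol): C 1.000, H 2.001, O 1.000

CH2O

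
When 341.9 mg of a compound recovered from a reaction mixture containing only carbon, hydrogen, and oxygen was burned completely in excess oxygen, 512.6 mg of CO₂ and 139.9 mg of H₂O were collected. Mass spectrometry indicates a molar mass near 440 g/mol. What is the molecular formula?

mol C = 0.5126 g CO₂ ÷ 44.009 g/mol = 0.011648 mol
mol H = 2 × 0.1399 g H₂O ÷ 18.015 g/mol = 0.015532 mol
mass O = 0.3419 − (0.13990 + 0.015656) = 0.18634 g → mol O = 0.18634 ÷ 15.999 = 0.011647 mol
Divide by the smallest (0.011647 mol): C 1.000, H 1.333, O 1.000
Multiplying each by 3 gives whole numbers: C 3.00, H 4.00, O 3.00
Empirical formula: C3H4O3
Empirical-formula mass = 88.06 g/mol; 440 ÷ 88.06 ≈ 5, so the molecular formula is C15H20O15.

C15H20O15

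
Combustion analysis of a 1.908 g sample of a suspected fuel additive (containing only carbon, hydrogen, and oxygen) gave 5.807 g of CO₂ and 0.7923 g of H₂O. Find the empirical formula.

C9H6O

mol C = 5.807 g CO₂ ÷ 44.009 g/mol = 0.13195 mol
mol H = 2 × 0.7923 g H₂O ÷ 18.015 g/mol = 0.087960 mol
mass O = 1.908 − (1.5849 + 0.088664) = 0.23448 g → mol O = 0.23448 ÷ 15.999 = 0.014656 mol
Divide by the smallest (0.014656 mol): C 9.003, H 6.002, O 1.000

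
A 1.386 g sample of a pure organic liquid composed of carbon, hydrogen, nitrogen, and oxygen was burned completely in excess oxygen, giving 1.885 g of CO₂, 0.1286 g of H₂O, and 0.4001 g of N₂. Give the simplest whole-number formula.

C3HN2O2

mol C = 1.885 g CO₂ ÷ 44.009 g/mol = 0.042832 mol
mol H = 2 × 0.1286 g H₂O ÷ 18.015 g/mol = 0.014277 mol
mol N = 2 × 0.4001 g N₂ ÷ 28.014 g/mol = 0.028564 mol
mass O = 1.386 − (0.51446 + 0.014391 + 0.40010) = 0.45705 g → mol O = 0.45705 ÷ 15.999 = 0.028568 mol
Divide by the smallest (0.014277 mol): C 3.000, H 1.000, N 2.001, O 2.001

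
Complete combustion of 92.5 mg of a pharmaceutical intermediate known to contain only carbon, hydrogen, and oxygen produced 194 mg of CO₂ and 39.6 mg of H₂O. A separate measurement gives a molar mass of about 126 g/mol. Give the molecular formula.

mol C = 0.194 g CO₂ ÷ 44.009 g/mol = 0.004408 mol
mol H = 2 × 0.0396 g H₂O ÷ 18.015 g/mol = 0.004396 mol
mass O = 0.0925 − (0.05295 + 0.004432) = 0.03512 g → mol O = 0.03512 ÷ 15.999 = 0.002195 mol
Divide by the smallest (0.002195 mol): C 2.008, H 2.003, O 1.000
Empirical formula: C2H2O
Empirical-formula mass = 42.04 g/mol; 126 ÷ 42.04 ≈ 3, so the molecular formula is C6H6O3.

C6H6O3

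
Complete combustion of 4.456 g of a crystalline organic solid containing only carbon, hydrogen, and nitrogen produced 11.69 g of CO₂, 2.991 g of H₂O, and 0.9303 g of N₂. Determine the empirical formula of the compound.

mol C = 11.69 g CO₂ ÷ 44.009 g/mol = 0.26563 mol
mol H = 2 × 2.991 g H₂O ÷ 18.015 g/mol = 0.33206 mol
mol N = 2 × 0.9303 g N₂ ÷ 28.014 g/mol = 0.066417 mol
Divide by the smallest (0.066417 mol): C 3.999, H 5.000, N 1.000

C4H5N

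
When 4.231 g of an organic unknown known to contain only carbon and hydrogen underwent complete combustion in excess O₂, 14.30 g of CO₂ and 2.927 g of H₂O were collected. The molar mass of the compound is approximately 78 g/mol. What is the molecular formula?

mol C = 14.30 g CO₂ ÷ 44.009 g/mol = 0.32493 mol
mol H = 2 × 2.927 g H₂O ÷ 18.015 g/mol = 0.32495 mol
Divide by the smallest (0.32493 mol): C 1.000, H 1.000
Empirical formula: CH
Empirical-formula mass = 13.02 g/mol; 78 ÷ 13.02 ≈ 6, so the molecular formula is C6H6.

C6H6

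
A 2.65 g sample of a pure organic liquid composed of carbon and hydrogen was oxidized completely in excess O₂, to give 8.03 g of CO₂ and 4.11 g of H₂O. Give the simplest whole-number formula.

mol C = 8.03 g CO₂ ÷ 44.009 g/mol = 0.1825 mol
mol H = 2 × 4.11 g H₂O ÷ 18.015 g/mol = 0.4563 mol
Divide by the smallest (0.1825 mol): C 1.000, H 2.501
Multiplying each by 2 gives whole numbers: C 2.00, H 5.00

C2H5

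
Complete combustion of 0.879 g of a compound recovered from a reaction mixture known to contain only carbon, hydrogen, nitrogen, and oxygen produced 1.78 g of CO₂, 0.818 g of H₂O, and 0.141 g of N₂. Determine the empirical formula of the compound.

mol C = 1.78 g CO₂ ÷ 44.009 g/mol = 0.04045 mol
mol H = 2 × 0.818 g H₂O ÷ 18.015 g/mol = 0.09081 mol
mol N = 2 × 0.141 g N₂ ÷ 28.014 g/mol = 0.01007 mol
mass O = 0.879 − (0.4858 + 0.09154 + 0.1410) = 0.1607 g → mol O = 0.1607 ÷ 15.999 = 0.01004 mol
Divide by the smallest (0.01004 mol): C 4.028, H 9.043, N 1.002, O 1.000

C4H9NO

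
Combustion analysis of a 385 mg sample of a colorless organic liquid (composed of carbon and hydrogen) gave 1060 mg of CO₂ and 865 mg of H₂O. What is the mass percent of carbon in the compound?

75.1%

mol C = 1.06 g CO₂ ÷ 44.009 g/mol = 0.02409 mol
mol H = 2 × 0.865 g H₂O ÷ 18.015 g/mol = 0.09603 mol
mass % C = 0.2893 g ÷ 0.385 g × 100%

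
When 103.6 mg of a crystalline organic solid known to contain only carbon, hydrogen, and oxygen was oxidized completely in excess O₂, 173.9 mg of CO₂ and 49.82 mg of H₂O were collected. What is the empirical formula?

C5H7O4

mol C = 0.1739 g CO₂ ÷ 44.009 g/mol = 0.0039515 mol
mol H = 2 × 0.04982 g H₂O ÷ 18.015 g/mol = 0.0055309 mol
mass O = 0.1036 − (0.047461 + 0.0055752) = 0.050564 g → mol O = 0.050564 ÷ 15.999 = 0.0031604 mol
Divide by the smallest (0.0031604 mol): C 1.250, H 1.750, O 1.000
Multiplying each by 4 gives whole numbers: C 5.00, H 7.00, O 4.00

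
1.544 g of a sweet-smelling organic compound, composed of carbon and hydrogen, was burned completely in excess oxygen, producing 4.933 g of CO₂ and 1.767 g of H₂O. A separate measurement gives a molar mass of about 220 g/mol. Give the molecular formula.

mol C = 4.933 g CO₂ ÷ 44.009 g/mol = 0.11209 mol
mol H = 2 × 1.767 g H₂O ÷ 18.015 g/mol = 0.19617 mol
Divide by the smallest (0.11209 mol): C 1.000, H 1.750
Multiplying each by 4 gives whole numbers: C 4.00, H 7.00
Empirical formula: C4H7
Empirical-formula mass = 55.10 g/mol; 220 ÷ 55.10 ≈ 4, so the molecular formula is C16H28.

C16H28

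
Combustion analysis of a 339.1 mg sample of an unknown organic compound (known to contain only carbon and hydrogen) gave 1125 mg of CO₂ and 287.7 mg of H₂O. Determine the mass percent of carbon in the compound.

90.54%

mol C = 1.125 g CO₂ ÷ 44.009 g/mol = 0.025563 mol
mol H = 2 × 0.2877 g H₂O ÷ 18.015 g/mol = 0.031940 mol
mass % C = 0.30704 g ÷ 0.3391 g × 100%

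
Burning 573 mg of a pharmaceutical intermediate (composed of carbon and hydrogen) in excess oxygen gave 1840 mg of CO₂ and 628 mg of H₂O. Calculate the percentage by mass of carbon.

87.6%

mol C = 1.84 g CO₂ ÷ 44.009 g/mol = 0.04181 mol
mol H = 2 × 0.628 g H₂O ÷ 18.015 g/mol = 0.06972 mol
mass % C = 0.5022 g ÷ 0.573 g × 100%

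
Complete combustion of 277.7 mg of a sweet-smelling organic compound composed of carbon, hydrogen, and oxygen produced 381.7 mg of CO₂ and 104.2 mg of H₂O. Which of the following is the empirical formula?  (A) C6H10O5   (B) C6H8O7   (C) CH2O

mol C = 0.3817 g CO₂ ÷ 44.009 g/mol = 0.0086732 mol
mol H = 2 × 0.1042 g H₂O ÷ 18.015 g/mol = 0.011568 mol
mass O = 0.2777 − (0.10417 + 0.011661) = 0.16187 g → mol O = 0.16187 ÷ 15.999 = 0.010117 mol
Divide by the smallest (0.0086732 mol): C 1.000, H 1.334, O 1.166
Multiplying each by 6 gives whole numbers: C 6.00, H 8.00, O 7.00

(B) C6H8O7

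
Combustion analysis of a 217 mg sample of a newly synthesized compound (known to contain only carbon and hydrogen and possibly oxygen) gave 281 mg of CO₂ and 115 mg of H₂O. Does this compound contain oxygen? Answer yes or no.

mol C = 0.281 g CO₂ ÷ 44.009 g/mol = 0.006385 mol
mol H = 2 × 0.115 g H₂O ÷ 18.015 g/mol = 0.01277 mol
C and H account for only 0.08956 g of the 0.217 g sample; the remaining 0.1274 g must be oxygen.

yes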